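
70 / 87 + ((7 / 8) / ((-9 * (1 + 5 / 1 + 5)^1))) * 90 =35 / 3828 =0.01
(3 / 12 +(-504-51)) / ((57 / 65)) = -144235 / 228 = -632.61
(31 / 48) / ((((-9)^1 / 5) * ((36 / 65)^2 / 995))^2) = 13696237887109375 / 6530347008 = 2097321.61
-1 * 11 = -11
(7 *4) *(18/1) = 504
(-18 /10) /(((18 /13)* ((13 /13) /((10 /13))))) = -1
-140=-140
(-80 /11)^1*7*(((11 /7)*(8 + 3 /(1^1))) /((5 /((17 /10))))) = -1496 /5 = -299.20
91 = 91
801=801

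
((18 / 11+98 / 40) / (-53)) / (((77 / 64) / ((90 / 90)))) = -14384 / 224455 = -0.06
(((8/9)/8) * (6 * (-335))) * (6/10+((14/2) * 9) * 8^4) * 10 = -576308540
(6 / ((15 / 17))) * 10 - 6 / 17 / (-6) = 1157 / 17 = 68.06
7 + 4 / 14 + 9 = 114 / 7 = 16.29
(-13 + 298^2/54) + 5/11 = 484696/297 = 1631.97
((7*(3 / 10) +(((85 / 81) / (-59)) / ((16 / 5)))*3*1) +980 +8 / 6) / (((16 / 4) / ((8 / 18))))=125326619 / 1146960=109.27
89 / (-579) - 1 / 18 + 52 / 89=0.38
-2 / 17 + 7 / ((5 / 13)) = 18.08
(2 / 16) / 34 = 1 / 272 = 0.00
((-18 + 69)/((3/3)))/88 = 51/88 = 0.58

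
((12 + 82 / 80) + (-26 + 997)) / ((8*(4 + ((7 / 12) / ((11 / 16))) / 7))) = 29.85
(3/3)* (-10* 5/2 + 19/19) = -24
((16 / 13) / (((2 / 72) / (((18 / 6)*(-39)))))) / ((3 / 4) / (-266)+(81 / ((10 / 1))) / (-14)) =8916.55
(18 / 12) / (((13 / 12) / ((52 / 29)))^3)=165888 / 24389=6.80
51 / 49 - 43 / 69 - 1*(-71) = 241463 / 3381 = 71.42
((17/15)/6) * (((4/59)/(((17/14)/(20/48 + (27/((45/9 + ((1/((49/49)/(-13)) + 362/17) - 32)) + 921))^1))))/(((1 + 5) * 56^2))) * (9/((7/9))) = 27401/9460277120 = 0.00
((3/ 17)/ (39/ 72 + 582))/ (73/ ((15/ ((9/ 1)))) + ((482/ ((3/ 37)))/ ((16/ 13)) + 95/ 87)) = 83520/ 1344045133871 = 0.00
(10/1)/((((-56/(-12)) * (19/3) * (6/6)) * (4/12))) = 1.02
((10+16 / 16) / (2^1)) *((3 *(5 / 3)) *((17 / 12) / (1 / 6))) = 935 / 4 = 233.75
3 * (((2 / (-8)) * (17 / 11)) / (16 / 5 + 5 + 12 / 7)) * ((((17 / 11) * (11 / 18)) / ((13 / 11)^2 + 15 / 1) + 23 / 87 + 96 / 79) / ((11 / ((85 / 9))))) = -6360532658725 / 41222597442048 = -0.15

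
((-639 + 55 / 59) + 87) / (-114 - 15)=32513 / 7611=4.27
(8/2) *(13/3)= 52/3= 17.33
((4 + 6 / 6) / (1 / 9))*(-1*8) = -360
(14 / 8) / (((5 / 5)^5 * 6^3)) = 7 / 864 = 0.01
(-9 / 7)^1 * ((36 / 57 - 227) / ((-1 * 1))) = -38709 / 133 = -291.05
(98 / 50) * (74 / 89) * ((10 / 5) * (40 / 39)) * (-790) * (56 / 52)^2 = -1796639488 / 586599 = -3062.81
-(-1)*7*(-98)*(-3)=2058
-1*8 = -8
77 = 77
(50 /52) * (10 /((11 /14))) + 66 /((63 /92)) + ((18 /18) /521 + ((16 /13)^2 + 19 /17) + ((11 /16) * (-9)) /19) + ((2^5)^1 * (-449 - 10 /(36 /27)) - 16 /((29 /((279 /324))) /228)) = -14840514093401835 /1016098139056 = -14605.39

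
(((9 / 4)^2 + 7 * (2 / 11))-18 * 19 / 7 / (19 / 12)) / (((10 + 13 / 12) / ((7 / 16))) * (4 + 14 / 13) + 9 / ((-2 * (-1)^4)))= -392743 / 1987832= -0.20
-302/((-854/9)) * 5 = 6795/427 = 15.91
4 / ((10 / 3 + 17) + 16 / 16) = 0.19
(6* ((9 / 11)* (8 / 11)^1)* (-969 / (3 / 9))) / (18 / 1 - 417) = 22032 / 847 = 26.01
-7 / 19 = -0.37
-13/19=-0.68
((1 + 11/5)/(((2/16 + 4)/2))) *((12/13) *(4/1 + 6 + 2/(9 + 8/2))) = 12288/845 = 14.54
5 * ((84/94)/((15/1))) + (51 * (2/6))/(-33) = -337/1551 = -0.22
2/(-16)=-1/8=-0.12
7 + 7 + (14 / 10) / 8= 567 / 40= 14.18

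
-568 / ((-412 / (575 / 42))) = 40825 / 2163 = 18.87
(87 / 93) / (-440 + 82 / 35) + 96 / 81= 1685339 / 1424574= 1.18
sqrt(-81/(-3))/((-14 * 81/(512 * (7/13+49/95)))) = -15872 * sqrt(3)/11115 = -2.47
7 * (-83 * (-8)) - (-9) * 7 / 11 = 51191 / 11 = 4653.73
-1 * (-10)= 10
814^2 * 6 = 3975576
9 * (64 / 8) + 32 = 104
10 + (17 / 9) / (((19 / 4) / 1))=1778 / 171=10.40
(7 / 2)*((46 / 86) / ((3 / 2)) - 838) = -378196 / 129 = -2931.75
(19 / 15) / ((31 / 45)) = 57 / 31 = 1.84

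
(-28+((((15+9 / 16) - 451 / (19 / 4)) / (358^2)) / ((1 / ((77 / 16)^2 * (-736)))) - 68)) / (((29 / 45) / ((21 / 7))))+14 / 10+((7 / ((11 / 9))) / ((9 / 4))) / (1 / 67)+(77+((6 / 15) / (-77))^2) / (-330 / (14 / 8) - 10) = -226.19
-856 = -856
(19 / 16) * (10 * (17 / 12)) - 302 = -27377 / 96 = -285.18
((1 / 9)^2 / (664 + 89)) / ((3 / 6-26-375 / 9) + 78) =2 / 1321515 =0.00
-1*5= -5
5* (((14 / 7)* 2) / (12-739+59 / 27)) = -54 / 1957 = -0.03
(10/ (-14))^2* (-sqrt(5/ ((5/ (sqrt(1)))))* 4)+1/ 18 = -1751/ 882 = -1.99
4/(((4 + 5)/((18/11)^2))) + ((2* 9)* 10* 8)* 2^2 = 697104/121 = 5761.19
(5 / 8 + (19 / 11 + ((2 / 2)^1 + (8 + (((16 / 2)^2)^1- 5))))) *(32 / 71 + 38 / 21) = 10431835 / 65604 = 159.01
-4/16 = -1/4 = -0.25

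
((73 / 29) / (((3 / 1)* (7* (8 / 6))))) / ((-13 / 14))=-73 / 754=-0.10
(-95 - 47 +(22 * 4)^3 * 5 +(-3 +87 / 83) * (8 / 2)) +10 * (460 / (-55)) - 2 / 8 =12442825271 / 3652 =3407126.31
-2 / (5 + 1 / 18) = -36 / 91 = -0.40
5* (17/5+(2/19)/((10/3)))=326/19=17.16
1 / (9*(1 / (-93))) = -31 / 3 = -10.33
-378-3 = -381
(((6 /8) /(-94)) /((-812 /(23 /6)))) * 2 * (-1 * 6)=-69 /152656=-0.00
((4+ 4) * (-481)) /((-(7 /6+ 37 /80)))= 923520 /391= 2361.94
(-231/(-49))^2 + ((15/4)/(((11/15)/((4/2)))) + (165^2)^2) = 799014308733/1078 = 741200657.45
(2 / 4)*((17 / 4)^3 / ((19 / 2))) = 4913 / 1216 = 4.04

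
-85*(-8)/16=85/2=42.50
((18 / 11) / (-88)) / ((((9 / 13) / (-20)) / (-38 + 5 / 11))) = -26845 / 1331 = -20.17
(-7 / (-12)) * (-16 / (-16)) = 7 / 12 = 0.58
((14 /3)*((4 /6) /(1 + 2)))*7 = 196 /27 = 7.26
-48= -48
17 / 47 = 0.36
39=39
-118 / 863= -0.14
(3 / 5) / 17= 3 / 85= 0.04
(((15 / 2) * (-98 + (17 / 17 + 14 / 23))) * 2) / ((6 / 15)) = -166275 / 46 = -3614.67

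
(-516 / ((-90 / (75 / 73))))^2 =184900 / 5329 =34.70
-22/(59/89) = -1958/59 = -33.19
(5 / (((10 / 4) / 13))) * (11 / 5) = 286 / 5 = 57.20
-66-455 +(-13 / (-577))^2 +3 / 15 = -866946271 / 1664645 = -520.80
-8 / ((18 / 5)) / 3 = -20 / 27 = -0.74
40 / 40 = 1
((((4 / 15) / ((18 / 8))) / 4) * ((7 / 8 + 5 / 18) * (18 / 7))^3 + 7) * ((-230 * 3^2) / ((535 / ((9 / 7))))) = -397298343 / 10276280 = -38.66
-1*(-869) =869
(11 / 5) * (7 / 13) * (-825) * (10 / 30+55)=-703010 / 13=-54077.69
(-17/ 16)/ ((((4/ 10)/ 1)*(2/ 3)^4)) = -6885/ 512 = -13.45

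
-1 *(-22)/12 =11/6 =1.83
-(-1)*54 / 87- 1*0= 18 / 29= 0.62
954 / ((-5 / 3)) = -572.40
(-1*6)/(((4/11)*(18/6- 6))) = 11/2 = 5.50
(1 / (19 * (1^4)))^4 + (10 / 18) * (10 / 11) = 6516149 / 12901779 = 0.51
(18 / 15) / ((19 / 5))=6 / 19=0.32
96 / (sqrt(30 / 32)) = 128* sqrt(15) / 5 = 99.15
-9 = -9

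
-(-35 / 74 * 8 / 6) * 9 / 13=210 / 481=0.44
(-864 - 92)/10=-478/5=-95.60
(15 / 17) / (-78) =-5 / 442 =-0.01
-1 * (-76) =76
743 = 743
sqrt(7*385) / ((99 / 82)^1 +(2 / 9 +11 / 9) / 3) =15498*sqrt(55) / 3739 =30.74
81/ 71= 1.14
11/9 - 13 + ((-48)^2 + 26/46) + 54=485785/207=2346.79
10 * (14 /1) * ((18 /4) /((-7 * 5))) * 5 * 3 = -270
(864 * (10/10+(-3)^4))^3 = 355617221640192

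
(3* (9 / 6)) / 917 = 9 / 1834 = 0.00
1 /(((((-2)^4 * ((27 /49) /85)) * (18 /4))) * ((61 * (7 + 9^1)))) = 4165 /1897344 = 0.00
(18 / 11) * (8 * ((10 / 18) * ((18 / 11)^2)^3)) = 2720977920 / 19487171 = 139.63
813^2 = 660969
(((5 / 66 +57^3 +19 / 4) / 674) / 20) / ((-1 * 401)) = -24446113 / 713523360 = -0.03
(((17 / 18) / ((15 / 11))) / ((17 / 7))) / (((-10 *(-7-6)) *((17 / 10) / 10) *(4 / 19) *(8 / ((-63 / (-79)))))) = 10241 / 1676064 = 0.01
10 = 10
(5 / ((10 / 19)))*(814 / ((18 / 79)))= 610907 / 18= 33939.28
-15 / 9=-5 / 3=-1.67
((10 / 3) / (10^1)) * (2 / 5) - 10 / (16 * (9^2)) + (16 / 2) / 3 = 9047 / 3240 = 2.79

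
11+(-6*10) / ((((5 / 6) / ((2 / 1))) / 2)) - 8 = -285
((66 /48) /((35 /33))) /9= 121 /840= 0.14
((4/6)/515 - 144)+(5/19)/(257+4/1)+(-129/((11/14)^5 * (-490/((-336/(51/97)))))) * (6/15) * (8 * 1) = -67890033255717361/34960987316475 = -1941.88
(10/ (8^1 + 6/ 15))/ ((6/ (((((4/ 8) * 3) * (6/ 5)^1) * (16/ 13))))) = 40/ 91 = 0.44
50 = 50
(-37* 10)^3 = -50653000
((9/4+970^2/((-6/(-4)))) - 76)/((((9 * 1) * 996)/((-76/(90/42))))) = -200199979/80676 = -2481.53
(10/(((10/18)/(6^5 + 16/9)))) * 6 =840000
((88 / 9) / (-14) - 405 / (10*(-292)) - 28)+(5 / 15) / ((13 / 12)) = -13512829 / 478296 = -28.25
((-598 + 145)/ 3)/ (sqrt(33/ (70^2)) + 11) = -739900/ 53897 + 10570*sqrt(33)/ 592867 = -13.63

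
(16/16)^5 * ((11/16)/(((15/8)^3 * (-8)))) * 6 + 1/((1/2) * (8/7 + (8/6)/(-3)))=2.79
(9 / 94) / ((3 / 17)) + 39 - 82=-3991 / 94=-42.46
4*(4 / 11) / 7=16 / 77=0.21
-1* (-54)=54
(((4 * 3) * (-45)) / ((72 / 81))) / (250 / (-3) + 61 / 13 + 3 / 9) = 15795 / 2036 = 7.76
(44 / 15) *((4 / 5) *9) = 21.12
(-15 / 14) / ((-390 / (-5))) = -5 / 364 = -0.01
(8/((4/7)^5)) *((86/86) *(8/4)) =16807/64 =262.61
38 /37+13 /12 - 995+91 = -400439 /444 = -901.89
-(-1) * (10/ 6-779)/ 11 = -212/ 3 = -70.67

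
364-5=359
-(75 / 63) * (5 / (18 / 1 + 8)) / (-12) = 125 / 6552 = 0.02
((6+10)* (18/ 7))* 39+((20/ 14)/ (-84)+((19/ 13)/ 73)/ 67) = 29994586423/ 18693402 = 1604.55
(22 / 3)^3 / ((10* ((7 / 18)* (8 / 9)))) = 3993 / 35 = 114.09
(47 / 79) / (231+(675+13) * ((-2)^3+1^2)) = -47 / 362215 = -0.00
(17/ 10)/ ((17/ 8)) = 4/ 5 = 0.80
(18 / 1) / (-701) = -18 / 701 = -0.03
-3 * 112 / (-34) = 168 / 17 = 9.88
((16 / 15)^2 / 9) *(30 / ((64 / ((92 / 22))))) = 368 / 1485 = 0.25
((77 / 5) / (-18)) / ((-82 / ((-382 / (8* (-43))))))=14707 / 1269360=0.01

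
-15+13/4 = -47/4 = -11.75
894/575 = 1.55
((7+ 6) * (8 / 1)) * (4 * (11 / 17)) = 4576 / 17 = 269.18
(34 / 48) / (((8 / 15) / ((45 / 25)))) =153 / 64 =2.39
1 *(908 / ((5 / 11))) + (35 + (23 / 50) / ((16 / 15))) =65057 / 32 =2033.03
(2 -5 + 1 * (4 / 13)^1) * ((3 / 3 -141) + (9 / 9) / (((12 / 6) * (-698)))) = 6840435 / 18148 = 376.93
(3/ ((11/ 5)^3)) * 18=6750/ 1331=5.07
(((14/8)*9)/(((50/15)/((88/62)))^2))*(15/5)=205821/24025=8.57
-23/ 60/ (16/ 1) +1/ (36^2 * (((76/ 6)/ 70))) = -3233/ 164160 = -0.02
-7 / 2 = -3.50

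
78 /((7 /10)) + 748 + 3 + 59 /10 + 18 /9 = 60923 /70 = 870.33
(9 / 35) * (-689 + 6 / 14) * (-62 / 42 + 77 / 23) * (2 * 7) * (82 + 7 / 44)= -4725470160 / 12397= -381178.52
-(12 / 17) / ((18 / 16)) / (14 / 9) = -48 / 119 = -0.40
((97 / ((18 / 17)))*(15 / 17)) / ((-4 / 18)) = -1455 / 4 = -363.75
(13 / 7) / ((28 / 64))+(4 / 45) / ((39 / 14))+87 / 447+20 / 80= 241987939 / 51253020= 4.72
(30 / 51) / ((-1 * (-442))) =0.00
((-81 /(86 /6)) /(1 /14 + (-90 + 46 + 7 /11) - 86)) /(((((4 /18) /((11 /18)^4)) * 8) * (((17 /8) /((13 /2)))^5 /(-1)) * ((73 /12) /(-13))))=174129181242016 /88741955590053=1.96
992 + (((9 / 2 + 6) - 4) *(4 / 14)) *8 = 7048 / 7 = 1006.86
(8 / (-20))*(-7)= 14 / 5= 2.80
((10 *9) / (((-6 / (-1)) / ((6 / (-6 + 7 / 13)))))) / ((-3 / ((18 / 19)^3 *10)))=22744800 / 486989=46.70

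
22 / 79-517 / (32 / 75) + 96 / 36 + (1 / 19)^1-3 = -174604145 / 144096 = -1211.72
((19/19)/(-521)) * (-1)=1/521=0.00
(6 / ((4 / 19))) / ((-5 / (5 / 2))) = -57 / 4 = -14.25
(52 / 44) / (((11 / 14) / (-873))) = -158886 / 121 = -1313.11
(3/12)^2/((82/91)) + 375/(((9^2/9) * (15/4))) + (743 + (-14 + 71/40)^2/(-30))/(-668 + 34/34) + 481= 1933833684383/3937968000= 491.07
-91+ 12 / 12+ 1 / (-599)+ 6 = -50317 / 599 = -84.00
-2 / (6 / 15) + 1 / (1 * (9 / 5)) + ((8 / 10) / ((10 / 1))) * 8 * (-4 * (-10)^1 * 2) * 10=4568 / 9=507.56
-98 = -98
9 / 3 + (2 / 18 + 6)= 82 / 9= 9.11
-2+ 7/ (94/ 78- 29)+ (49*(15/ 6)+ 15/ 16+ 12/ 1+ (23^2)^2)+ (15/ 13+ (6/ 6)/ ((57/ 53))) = 899557033913/ 3212976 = 279976.27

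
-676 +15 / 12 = -2699 / 4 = -674.75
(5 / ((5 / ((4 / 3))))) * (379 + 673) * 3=4208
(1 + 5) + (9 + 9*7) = 78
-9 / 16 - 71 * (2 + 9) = -781.56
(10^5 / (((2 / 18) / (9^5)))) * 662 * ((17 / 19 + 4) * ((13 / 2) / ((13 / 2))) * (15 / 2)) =24539022454500000 / 19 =1291527497605263.16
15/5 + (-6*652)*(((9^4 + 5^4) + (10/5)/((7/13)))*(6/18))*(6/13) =-4327098.89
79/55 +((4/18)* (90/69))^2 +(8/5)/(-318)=1.52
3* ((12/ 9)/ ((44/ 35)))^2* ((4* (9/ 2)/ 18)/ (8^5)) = 1225/ 11894784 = 0.00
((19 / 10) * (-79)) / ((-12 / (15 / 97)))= 1501 / 776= 1.93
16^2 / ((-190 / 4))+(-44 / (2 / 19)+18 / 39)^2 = 2798915952 / 16055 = 174332.98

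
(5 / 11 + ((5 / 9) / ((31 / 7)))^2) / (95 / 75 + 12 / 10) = 2013400 / 10560429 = 0.19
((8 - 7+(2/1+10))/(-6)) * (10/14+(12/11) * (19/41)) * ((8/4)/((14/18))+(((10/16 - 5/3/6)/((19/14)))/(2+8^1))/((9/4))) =-253268717/37102212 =-6.83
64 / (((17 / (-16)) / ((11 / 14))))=-47.33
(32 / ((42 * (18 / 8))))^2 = 4096 / 35721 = 0.11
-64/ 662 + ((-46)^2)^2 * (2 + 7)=40297103.90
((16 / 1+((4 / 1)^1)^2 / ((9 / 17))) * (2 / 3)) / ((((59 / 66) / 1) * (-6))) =-9152 / 1593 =-5.75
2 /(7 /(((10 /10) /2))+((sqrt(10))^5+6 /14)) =-1414 /4889799+9800 *sqrt(10) /4889799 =0.01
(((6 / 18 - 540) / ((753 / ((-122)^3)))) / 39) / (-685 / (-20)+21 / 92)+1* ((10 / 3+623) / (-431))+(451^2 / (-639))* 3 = 401117906576 / 35047723113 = 11.44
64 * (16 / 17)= 1024 / 17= 60.24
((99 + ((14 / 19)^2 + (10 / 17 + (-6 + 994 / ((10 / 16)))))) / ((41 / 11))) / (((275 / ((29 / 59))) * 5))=1499005331 / 9278376875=0.16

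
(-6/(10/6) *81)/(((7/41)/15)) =-179334/7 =-25619.14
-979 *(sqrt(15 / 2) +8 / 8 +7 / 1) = -7832 - 979 *sqrt(30) / 2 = -10513.10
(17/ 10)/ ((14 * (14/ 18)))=0.16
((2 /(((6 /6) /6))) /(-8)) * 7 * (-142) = 1491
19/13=1.46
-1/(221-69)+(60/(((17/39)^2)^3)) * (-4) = -128363796538849/3668910488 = -34986.90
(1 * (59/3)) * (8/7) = 22.48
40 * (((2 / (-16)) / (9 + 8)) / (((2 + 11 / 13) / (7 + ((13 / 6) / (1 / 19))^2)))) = -3981965 / 22644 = -175.85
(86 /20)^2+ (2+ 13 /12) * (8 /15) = 18121 /900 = 20.13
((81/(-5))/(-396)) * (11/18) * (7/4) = 7/160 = 0.04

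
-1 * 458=-458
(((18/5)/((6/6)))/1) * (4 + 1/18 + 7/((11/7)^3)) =140381/6655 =21.09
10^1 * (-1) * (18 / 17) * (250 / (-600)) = 75 / 17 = 4.41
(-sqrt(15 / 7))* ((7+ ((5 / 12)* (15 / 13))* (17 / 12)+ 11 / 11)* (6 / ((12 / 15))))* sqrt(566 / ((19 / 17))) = -27085* sqrt(19195890) / 55328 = -2144.81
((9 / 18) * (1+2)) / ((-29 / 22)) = -33 / 29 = -1.14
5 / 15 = 1 / 3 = 0.33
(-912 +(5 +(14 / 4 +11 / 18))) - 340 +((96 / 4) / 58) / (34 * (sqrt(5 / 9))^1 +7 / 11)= -226731692810 / 182423079 +148104 * sqrt(5) / 20269231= -1242.87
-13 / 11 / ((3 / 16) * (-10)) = 104 / 165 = 0.63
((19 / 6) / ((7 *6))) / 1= 19 / 252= 0.08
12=12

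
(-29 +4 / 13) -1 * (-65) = 472 / 13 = 36.31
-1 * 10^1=-10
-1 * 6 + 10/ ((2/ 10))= 44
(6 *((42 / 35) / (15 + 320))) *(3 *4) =432 / 1675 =0.26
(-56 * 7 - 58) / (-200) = 9 / 4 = 2.25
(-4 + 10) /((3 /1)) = 2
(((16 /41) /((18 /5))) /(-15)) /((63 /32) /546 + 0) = -6656 /3321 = -2.00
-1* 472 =-472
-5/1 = -5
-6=-6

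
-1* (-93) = 93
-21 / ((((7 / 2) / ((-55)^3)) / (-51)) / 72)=-3665574000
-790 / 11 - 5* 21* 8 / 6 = -2330 / 11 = -211.82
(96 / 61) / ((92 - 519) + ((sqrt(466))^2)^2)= 32 / 4406823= 0.00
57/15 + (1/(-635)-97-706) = -507493/635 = -799.20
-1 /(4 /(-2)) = 0.50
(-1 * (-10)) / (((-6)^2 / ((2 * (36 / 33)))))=20 / 33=0.61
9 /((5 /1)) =9 /5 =1.80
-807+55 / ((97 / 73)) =-74264 / 97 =-765.61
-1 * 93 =-93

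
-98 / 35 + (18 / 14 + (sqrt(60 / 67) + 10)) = 2*sqrt(1005) / 67 + 297 / 35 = 9.43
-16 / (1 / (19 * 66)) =-20064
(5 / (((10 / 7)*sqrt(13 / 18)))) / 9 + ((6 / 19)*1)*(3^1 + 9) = 7*sqrt(26) / 78 + 72 / 19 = 4.25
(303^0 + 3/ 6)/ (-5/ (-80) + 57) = 24/ 913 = 0.03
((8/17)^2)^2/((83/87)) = 356352/6932243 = 0.05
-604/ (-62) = 302/ 31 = 9.74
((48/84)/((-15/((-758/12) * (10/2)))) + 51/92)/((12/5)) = 364745/69552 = 5.24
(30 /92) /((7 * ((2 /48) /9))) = 1620 /161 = 10.06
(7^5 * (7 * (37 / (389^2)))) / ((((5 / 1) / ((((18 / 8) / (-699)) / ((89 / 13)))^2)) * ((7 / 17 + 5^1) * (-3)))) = -37518619047 / 478926504637992640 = -0.00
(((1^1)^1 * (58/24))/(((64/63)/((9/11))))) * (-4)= -5481/704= -7.79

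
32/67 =0.48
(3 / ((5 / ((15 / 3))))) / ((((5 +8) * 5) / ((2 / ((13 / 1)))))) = 6 / 845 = 0.01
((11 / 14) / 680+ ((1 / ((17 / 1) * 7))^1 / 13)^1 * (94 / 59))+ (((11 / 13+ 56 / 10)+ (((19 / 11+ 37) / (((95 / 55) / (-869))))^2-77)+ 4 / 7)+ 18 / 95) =1000670238996506397 / 2635964240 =379622084.33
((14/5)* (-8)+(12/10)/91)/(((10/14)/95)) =-193534/65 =-2977.45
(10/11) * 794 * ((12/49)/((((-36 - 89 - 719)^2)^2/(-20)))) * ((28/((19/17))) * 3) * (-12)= 18222300/2899840742183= 0.00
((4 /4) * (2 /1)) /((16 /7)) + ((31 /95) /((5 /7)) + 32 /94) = 298667 /178600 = 1.67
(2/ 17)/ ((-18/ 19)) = -19/ 153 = -0.12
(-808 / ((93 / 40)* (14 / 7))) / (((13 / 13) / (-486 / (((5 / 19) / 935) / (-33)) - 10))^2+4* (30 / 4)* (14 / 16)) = -52472533957002498560 / 7926891925899279153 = -6.62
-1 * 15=-15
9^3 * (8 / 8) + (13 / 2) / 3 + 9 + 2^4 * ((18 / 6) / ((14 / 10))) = 32527 / 42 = 774.45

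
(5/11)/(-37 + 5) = -5/352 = -0.01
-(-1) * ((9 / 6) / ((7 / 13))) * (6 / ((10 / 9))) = 15.04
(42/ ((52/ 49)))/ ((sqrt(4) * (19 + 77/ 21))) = 3087/ 3536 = 0.87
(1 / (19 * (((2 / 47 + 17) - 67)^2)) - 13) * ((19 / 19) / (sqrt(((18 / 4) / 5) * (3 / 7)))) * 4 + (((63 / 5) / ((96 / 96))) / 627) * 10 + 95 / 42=21619 / 8778 - 151303831 * sqrt(210) / 26187244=-81.26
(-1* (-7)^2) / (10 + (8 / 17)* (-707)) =833 / 5486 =0.15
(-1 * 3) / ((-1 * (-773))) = -3 / 773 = -0.00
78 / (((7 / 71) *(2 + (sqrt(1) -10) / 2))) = -11076 / 35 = -316.46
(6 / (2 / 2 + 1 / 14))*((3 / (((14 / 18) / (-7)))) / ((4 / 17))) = -3213 / 5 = -642.60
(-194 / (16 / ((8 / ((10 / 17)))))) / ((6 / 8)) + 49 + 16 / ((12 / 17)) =-741 / 5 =-148.20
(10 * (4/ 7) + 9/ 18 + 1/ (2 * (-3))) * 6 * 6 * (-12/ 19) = -137.50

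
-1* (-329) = 329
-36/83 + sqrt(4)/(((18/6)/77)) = 12674/249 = 50.90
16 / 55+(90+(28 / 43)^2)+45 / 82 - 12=660979223 / 8338990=79.26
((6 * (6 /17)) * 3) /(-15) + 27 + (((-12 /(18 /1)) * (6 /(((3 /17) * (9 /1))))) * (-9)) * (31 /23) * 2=514231 /5865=87.68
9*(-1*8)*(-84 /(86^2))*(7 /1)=10584 /1849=5.72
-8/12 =-2/3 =-0.67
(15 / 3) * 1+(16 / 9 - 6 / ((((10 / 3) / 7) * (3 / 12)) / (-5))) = 2329 / 9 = 258.78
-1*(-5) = 5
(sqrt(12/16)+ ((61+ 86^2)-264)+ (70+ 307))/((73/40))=20 * sqrt(3)/73+ 302800/73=4148.42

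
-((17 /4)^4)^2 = -6975757441 /65536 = -106441.61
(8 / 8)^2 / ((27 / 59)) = 59 / 27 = 2.19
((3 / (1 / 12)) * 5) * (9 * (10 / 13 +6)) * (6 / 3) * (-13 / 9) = -31680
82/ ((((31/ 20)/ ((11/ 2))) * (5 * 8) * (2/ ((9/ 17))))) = 4059/ 2108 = 1.93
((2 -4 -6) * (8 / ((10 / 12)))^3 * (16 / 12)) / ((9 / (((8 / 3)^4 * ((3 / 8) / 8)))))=-2485.51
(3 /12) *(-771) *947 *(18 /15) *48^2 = -2523353472 /5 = -504670694.40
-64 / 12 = -16 / 3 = -5.33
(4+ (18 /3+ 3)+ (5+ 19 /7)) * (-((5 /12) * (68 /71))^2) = -1047625 /317583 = -3.30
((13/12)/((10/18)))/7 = 39/140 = 0.28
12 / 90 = 2 / 15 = 0.13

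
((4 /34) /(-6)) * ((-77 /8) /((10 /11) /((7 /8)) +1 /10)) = 29645 /178908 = 0.17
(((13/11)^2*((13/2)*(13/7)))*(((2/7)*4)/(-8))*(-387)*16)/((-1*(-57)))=29474952/112651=261.65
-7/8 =-0.88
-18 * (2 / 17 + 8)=-2484 / 17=-146.12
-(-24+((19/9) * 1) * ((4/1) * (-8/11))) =2984/99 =30.14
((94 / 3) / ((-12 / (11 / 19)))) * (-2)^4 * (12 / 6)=-8272 / 171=-48.37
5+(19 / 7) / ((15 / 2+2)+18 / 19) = 14617 / 2779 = 5.26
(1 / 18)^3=1 / 5832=0.00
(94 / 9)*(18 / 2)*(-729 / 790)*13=-445419 / 395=-1127.64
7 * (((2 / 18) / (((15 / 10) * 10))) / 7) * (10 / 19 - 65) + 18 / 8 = 1.77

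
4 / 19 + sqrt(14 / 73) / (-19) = 4 / 19- sqrt(1022) / 1387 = 0.19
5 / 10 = 1 / 2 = 0.50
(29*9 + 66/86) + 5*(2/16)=90263/344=262.39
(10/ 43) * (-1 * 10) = -2.33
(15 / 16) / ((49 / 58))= 435 / 392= 1.11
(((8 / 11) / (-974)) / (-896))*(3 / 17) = 3 / 20399456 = 0.00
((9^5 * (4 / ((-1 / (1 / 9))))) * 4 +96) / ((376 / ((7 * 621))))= -56989170 / 47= -1212535.53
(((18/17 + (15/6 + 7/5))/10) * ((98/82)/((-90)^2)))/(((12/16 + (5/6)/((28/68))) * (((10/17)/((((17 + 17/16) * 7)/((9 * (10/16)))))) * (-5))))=-0.00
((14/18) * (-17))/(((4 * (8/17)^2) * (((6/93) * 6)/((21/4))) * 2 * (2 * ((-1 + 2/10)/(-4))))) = -37314235/147456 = -253.05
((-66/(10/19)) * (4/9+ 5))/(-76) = 539/60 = 8.98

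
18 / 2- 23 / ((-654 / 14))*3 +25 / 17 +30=77729 / 1853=41.95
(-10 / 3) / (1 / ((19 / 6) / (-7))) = 95 / 63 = 1.51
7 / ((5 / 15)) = 21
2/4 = 1/2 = 0.50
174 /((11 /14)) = 2436 /11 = 221.45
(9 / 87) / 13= 3 / 377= 0.01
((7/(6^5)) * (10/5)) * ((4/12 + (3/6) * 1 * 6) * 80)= 350/729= 0.48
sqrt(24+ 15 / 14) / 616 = 3* sqrt(546) / 8624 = 0.01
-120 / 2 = -60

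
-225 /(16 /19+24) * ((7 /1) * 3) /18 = -9975 /944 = -10.57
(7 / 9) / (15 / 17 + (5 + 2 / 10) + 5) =595 / 8478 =0.07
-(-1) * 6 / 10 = 3 / 5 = 0.60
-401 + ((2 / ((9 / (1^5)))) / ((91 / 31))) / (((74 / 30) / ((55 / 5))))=-4047091 / 10101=-400.66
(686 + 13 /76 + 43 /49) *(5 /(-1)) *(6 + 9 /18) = -166306985 /7448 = -22329.08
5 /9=0.56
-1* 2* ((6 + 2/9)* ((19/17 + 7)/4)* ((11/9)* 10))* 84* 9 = -3967040/17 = -233355.29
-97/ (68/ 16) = -388/ 17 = -22.82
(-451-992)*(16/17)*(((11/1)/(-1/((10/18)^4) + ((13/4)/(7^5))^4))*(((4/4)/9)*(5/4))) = 36512941057787251657600000/184730776341519537888393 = 197.65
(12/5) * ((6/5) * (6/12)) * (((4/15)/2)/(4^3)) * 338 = 507/500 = 1.01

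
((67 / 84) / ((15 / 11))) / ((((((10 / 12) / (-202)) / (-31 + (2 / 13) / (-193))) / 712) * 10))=687054403244 / 2195375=312955.37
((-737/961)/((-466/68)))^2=627903364/50137031569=0.01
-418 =-418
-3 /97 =-0.03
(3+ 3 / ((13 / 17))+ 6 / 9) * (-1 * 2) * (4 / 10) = -1184 / 195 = -6.07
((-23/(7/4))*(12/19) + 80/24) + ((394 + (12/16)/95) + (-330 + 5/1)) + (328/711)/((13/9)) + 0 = 64.36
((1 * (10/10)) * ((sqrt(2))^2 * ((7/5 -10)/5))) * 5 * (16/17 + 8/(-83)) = -102512/7055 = -14.53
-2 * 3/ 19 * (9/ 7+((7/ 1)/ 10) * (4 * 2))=-1446/ 665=-2.17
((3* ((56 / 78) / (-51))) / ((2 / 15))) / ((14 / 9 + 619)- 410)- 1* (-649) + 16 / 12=163413431 / 251277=650.33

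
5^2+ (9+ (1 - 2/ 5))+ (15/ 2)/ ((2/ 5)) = 1067/ 20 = 53.35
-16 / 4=-4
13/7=1.86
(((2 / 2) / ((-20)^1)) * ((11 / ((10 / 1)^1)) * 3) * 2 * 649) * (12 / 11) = -233.64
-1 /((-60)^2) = -1 /3600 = -0.00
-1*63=-63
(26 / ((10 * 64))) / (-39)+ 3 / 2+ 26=26399 / 960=27.50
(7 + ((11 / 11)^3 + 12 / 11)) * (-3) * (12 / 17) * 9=-32400 / 187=-173.26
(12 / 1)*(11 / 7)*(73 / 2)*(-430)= -2071740 / 7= -295962.86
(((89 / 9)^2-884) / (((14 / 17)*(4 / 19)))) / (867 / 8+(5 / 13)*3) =-267404917 / 6458697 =-41.40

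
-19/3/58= -19/174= -0.11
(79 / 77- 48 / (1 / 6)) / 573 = -22097 / 44121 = -0.50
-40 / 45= -8 / 9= -0.89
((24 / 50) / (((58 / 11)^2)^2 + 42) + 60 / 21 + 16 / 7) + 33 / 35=6354095007 / 1043999075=6.09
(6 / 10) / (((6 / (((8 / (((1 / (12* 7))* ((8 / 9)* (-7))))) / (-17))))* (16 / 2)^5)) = 27 / 1392640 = 0.00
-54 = -54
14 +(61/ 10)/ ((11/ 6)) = 953/ 55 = 17.33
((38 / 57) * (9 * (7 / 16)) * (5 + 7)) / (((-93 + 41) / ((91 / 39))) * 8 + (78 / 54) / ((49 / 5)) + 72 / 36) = -0.18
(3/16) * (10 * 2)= 15/4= 3.75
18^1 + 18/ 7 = 144/ 7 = 20.57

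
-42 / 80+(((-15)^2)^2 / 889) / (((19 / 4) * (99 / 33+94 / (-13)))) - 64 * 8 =-3830166301 / 7432040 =-515.36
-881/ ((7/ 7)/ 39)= -34359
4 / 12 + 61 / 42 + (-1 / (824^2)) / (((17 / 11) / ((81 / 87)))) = 4184187521 / 2343146176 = 1.79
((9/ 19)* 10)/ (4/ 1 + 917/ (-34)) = -3060/ 14839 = -0.21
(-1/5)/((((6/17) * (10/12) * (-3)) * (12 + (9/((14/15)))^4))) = 653072/24945871275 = 0.00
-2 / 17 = -0.12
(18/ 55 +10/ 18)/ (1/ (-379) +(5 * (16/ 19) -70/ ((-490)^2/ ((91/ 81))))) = 2775510234/ 13228083847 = 0.21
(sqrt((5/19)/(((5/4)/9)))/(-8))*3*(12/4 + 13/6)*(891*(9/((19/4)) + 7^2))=-80128521*sqrt(19)/2888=-120939.10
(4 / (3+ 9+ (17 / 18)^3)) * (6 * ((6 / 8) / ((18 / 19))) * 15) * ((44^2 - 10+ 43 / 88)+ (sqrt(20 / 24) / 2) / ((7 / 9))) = 42765.81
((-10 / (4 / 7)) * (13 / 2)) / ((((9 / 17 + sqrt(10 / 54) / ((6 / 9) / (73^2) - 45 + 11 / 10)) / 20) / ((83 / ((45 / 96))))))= -1301048161516928803680 / 1709306048355721 - 18660155045155083200 * sqrt(15) / 5127918145067163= -775249.30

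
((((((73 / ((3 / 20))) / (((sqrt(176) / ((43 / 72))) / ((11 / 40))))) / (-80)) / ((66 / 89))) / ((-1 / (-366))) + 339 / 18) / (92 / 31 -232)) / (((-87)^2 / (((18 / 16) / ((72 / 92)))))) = -80569 / 5159030400 + 12150682903 *sqrt(11) / 1307504664576000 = 0.00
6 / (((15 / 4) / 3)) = 4.80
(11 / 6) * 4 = 22 / 3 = 7.33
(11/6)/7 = 11/42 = 0.26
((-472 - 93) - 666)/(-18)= 1231/18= 68.39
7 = 7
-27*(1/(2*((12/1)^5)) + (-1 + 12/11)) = -497675/202752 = -2.45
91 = 91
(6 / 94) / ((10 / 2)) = 3 / 235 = 0.01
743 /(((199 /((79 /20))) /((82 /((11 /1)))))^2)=7794902903 /479172100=16.27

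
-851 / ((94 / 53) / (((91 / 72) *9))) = -4104373 / 752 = -5457.94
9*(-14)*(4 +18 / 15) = -3276 / 5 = -655.20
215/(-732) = -215/732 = -0.29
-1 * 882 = -882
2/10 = 1/5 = 0.20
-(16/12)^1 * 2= -8/3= -2.67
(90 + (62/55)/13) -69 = 15077/715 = 21.09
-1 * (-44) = 44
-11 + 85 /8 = -3 /8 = -0.38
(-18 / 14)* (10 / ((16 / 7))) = -45 / 8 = -5.62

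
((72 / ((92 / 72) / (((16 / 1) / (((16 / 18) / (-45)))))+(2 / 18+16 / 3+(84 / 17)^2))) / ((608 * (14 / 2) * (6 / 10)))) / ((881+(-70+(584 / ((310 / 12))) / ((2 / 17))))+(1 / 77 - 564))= 8980277625 / 4176405907804492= 0.00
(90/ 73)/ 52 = 45/ 1898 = 0.02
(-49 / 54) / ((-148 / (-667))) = -32683 / 7992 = -4.09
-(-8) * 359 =2872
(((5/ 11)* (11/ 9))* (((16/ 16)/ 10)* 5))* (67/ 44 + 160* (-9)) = -316465/ 792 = -399.58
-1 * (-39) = 39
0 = 0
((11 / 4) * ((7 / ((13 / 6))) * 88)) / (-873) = -3388 / 3783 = -0.90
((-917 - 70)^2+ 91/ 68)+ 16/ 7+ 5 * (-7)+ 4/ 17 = 463689621/ 476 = 974137.86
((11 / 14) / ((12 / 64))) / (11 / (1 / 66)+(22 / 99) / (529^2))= 0.01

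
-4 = -4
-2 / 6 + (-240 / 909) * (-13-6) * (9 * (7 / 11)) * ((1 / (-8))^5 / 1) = -2281313 / 6825984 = -0.33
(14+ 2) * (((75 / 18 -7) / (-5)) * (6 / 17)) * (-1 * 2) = -6.40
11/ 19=0.58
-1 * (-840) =840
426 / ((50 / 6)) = 1278 / 25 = 51.12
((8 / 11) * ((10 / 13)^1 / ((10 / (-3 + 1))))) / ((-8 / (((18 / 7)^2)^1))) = 648 / 7007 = 0.09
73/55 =1.33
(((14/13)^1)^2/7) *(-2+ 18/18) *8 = -224/169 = -1.33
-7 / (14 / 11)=-11 / 2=-5.50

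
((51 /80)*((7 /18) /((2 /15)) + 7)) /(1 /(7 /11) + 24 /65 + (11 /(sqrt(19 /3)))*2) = -3088528261 /18290317376 + 921385465*sqrt(57) /9145158688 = 0.59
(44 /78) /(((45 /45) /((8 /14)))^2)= 352 /1911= 0.18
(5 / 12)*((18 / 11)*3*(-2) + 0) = -45 / 11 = -4.09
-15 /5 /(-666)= 1 /222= 0.00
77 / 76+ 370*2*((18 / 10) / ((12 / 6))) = 50693 / 76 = 667.01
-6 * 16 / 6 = -16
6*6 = 36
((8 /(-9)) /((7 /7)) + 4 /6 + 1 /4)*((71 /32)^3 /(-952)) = -357911 /1123024896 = -0.00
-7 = -7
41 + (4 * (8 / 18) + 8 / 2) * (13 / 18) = 3659 / 81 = 45.17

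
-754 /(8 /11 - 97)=8294 /1059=7.83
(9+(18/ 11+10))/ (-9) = -227/ 99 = -2.29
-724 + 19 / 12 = -8669 / 12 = -722.42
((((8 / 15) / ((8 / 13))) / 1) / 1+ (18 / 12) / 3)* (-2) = -41 / 15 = -2.73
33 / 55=3 / 5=0.60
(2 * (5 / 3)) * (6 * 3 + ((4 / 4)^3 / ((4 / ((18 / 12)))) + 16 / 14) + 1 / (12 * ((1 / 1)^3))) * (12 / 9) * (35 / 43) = 82325 / 1161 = 70.91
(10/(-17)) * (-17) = 10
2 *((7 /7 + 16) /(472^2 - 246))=17 /111269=0.00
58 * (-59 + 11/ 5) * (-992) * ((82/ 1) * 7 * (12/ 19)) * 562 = 63253922156544/ 95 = 665830759542.57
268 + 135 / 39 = 3529 / 13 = 271.46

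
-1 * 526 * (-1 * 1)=526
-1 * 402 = -402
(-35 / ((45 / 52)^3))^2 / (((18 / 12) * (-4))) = -484379936768 / 996451875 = -486.10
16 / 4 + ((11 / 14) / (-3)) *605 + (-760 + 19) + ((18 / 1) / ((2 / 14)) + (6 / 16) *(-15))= -130213 / 168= -775.08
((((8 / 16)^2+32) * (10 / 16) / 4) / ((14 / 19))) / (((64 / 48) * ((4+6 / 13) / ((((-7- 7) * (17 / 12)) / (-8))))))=2708355 / 950272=2.85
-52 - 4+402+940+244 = 1530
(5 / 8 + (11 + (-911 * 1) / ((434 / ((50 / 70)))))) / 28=123047 / 340256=0.36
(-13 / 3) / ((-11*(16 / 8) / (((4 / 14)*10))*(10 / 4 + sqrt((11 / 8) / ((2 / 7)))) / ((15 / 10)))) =2600 / 1771 - 260*sqrt(77) / 1771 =0.18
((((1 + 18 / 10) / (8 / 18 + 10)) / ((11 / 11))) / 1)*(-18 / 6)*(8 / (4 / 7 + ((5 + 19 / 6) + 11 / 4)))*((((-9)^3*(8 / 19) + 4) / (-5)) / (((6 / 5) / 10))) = -243686016 / 861745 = -282.78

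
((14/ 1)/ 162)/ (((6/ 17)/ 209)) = 51.17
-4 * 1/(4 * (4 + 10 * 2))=-1/24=-0.04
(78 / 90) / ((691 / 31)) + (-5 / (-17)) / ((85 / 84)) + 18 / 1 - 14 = 12969067 / 2995485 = 4.33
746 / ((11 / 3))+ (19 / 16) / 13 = 465713 / 2288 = 203.55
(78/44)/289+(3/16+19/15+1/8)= 1209521/762960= 1.59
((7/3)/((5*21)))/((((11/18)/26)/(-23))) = -1196/55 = -21.75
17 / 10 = 1.70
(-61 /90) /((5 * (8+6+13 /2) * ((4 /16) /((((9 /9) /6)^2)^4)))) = -61 /3873614400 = -0.00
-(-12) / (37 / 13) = 4.22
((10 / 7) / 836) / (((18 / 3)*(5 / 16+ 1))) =20 / 92169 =0.00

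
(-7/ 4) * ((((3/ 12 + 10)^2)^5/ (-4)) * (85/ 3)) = 7986482289540678595/ 50331648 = 158677146624.34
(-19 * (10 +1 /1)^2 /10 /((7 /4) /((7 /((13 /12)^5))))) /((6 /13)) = -190688256 /142805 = -1335.31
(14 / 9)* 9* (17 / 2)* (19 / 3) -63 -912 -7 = -685 / 3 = -228.33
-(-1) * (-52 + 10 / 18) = -463 / 9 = -51.44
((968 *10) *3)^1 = 29040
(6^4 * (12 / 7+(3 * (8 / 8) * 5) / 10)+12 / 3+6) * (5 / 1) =146150 / 7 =20878.57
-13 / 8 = -1.62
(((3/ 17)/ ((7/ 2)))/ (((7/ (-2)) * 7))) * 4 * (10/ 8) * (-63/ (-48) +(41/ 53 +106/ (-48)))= 1555/ 1236172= 0.00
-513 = -513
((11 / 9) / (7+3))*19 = 209 / 90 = 2.32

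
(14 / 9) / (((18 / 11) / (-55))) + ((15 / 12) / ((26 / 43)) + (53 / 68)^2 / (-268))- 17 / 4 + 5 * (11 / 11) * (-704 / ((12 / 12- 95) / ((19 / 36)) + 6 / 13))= -330696453082765 / 9542816307648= -34.65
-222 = -222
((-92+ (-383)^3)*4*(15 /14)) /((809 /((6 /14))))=-103191390 /809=-127554.25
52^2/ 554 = 1352/ 277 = 4.88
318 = 318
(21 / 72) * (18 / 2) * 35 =735 / 8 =91.88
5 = 5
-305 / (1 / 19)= -5795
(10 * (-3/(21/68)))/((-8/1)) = 85/7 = 12.14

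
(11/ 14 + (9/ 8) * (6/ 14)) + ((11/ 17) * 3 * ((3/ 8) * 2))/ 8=5521/ 3808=1.45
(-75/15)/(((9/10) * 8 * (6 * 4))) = -25/864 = -0.03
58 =58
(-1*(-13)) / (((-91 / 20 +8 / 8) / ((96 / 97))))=-24960 / 6887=-3.62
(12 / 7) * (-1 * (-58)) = 696 / 7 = 99.43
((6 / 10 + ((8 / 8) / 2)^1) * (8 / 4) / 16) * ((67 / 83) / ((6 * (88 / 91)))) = 6097 / 318720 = 0.02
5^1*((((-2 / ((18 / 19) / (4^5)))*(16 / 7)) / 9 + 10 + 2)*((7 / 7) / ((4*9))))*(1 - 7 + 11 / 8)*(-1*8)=-14082755 / 5103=-2759.70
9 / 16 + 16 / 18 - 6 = -655 / 144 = -4.55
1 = 1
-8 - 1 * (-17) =9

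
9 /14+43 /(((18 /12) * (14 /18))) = 75 /2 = 37.50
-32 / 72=-4 / 9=-0.44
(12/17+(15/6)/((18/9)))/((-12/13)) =-1729/816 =-2.12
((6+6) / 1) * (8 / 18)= 16 / 3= 5.33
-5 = -5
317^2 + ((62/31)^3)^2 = 100553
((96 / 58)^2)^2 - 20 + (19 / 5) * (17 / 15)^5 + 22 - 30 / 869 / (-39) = 503950176836479831 / 30337613907046875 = 16.61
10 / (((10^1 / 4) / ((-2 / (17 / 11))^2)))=1936 / 289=6.70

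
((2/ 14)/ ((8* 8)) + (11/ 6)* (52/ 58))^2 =4115350801/ 1519128576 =2.71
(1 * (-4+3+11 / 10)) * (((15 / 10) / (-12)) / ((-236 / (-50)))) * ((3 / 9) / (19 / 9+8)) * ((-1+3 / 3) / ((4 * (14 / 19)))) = 0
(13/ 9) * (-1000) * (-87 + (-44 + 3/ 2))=1683500/ 9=187055.56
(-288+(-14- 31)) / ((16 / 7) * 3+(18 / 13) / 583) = -5888883 / 121306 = -48.55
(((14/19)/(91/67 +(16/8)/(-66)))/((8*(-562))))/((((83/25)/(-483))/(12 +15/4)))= 11773740825/41633607424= 0.28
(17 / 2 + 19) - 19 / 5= 237 / 10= 23.70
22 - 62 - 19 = -59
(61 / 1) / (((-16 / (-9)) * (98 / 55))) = 30195 / 1568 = 19.26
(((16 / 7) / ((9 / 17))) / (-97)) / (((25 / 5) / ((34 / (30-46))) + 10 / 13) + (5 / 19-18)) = 1142128 / 495767097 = 0.00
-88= -88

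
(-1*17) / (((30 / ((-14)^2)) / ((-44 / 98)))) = 748 / 15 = 49.87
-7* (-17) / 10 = 119 / 10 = 11.90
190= 190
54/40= 27/20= 1.35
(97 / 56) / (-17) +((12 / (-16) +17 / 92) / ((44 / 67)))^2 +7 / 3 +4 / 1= 6.97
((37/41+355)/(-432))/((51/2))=-608/18819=-0.03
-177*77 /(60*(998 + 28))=-4543 /20520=-0.22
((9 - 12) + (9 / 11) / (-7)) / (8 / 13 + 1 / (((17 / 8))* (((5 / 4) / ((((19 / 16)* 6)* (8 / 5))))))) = -165750 / 260953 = -0.64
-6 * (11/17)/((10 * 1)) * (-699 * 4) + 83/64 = 5912207/5440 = 1086.80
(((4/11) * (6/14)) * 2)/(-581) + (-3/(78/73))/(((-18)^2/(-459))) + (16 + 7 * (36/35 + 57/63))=2338678709/69789720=33.51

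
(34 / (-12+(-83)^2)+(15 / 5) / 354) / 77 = 10889 / 62484422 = 0.00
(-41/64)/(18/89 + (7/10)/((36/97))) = -164205/535288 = -0.31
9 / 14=0.64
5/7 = 0.71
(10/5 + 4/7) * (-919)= -16542/7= -2363.14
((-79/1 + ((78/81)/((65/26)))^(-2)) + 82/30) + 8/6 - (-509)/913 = -2504640833/37031280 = -67.64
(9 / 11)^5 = 59049 / 161051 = 0.37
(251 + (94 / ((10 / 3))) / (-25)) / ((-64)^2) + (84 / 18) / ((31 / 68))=245164381 / 23808000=10.30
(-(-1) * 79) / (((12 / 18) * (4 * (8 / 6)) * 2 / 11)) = 7821 / 64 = 122.20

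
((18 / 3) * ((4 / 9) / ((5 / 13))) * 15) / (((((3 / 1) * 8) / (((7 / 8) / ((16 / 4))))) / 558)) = 8463 / 16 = 528.94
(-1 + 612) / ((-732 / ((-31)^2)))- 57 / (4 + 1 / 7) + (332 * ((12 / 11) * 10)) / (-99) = -2189692547 / 2568588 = -852.49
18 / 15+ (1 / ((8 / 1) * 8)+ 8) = 2949 / 320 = 9.22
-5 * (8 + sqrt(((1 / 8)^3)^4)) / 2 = -10485765 / 524288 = -20.00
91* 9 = 819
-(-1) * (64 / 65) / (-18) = -32 / 585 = -0.05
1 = 1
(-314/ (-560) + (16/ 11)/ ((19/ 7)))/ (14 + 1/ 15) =192519/ 2469544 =0.08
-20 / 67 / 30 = -2 / 201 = -0.01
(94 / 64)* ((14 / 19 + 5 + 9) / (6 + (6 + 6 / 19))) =1645 / 936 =1.76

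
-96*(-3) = 288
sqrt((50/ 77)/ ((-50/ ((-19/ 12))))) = sqrt(4389)/ 462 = 0.14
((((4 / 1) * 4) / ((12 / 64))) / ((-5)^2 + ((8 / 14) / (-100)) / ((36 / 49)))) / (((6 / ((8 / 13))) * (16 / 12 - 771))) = -307200 / 675172381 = -0.00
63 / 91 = 9 / 13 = 0.69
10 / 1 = 10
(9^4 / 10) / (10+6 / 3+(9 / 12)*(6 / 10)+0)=4374 / 83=52.70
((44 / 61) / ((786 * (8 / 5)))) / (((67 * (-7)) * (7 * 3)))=-55 / 944440308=-0.00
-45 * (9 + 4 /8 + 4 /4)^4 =-8751645 /16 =-546977.81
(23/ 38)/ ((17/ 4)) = 46/ 323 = 0.14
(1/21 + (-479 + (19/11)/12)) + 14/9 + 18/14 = -188483/396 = -475.97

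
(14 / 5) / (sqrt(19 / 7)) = 14 * sqrt(133) / 95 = 1.70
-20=-20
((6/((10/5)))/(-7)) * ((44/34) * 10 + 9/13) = -9039/1547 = -5.84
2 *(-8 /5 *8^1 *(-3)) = 384 /5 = 76.80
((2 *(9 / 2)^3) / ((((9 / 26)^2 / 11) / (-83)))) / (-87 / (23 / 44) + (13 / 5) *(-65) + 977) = -31939479 / 14756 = -2164.51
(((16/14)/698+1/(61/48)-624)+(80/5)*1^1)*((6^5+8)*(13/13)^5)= -100623185312/21289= -4726534.14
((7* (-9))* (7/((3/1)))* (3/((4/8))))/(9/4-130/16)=7056/47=150.13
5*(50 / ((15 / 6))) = 100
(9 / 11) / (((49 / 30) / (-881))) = -237870 / 539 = -441.32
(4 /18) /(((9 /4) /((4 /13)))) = 32 /1053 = 0.03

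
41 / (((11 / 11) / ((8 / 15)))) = 328 / 15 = 21.87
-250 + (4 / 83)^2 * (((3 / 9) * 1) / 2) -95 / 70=-72727061 / 289338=-251.36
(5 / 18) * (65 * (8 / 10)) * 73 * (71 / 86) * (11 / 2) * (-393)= -485465695 / 258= -1881649.98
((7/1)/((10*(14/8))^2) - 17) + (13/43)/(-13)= -127928/7525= -17.00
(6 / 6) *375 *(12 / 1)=4500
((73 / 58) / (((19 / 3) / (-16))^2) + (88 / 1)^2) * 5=405780160 / 10469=38760.16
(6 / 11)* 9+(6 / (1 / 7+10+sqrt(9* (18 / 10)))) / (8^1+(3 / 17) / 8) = 318350766 / 63713309 - 89964* sqrt(5) / 5792119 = 4.96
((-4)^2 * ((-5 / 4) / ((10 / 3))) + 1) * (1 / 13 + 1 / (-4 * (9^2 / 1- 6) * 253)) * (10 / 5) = -75887 / 98670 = -0.77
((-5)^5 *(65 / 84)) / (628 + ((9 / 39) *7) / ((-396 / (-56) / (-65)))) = -2234375 / 566552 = -3.94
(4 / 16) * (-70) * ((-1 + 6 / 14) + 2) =-25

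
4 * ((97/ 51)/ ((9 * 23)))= 0.04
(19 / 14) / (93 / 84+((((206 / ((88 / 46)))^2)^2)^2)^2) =1505680748169532571648 / 362564610303648069703628550578979763575741963919854269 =0.00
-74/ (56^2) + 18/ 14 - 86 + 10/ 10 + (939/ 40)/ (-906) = -99162929/ 1183840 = -83.76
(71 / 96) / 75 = 71 / 7200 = 0.01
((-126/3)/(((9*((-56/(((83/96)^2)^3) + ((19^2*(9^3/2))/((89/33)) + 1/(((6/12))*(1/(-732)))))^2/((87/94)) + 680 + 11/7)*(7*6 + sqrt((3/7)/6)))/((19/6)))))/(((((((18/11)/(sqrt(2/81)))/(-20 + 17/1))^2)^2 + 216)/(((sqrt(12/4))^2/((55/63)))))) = -271066748708995691525693870562983902/194840011956043675333207409650808943782779640625 + 2765987231724445831894835413907999*sqrt(14)/1169040071736262051999244457904853662696677843750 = -0.00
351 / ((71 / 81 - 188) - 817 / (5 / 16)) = -0.13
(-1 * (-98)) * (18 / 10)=176.40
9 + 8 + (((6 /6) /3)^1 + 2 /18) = 157 /9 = 17.44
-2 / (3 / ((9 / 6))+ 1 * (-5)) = 2 / 3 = 0.67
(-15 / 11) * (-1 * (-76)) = -1140 / 11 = -103.64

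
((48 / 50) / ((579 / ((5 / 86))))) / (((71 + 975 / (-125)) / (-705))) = -0.00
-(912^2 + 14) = -831758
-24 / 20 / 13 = -6 / 65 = -0.09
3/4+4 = 19/4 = 4.75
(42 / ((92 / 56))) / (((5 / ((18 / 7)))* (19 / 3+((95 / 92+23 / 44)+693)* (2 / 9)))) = 74844 / 914665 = 0.08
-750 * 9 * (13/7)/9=-9750/7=-1392.86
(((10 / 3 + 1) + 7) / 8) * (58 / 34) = 29 / 12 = 2.42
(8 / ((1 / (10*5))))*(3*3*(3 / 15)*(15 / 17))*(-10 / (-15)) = 7200 / 17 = 423.53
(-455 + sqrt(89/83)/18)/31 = -455/31 + sqrt(7387)/46314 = -14.68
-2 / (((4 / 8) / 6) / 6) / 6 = -24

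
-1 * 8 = -8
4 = 4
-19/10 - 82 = -83.90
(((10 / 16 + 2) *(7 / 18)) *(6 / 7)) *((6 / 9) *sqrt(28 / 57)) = 0.41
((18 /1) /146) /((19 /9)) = 81 /1387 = 0.06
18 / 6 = 3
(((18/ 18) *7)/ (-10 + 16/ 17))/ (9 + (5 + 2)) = -17/ 352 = -0.05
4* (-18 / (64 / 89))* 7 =-700.88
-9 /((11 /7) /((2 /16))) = -63 /88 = -0.72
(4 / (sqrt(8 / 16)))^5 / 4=1024*sqrt(2)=1448.15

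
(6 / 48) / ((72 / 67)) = 67 / 576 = 0.12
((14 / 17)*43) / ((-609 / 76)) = -6536 / 1479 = -4.42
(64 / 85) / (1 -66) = -64 / 5525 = -0.01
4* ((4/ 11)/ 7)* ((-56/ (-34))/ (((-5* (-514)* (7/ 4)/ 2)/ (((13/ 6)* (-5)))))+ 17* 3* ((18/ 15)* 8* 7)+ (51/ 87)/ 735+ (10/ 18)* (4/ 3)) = 9193741125136/ 12907157571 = 712.30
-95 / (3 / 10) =-950 / 3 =-316.67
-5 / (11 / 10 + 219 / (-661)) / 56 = -16525 / 142268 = -0.12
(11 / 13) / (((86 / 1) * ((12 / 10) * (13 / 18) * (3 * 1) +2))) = 55 / 25714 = 0.00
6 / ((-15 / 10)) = -4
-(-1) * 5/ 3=5/ 3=1.67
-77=-77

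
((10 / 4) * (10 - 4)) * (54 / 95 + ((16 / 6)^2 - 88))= -68674 / 57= -1204.81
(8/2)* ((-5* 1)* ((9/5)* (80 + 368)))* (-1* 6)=96768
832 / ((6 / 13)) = 5408 / 3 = 1802.67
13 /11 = 1.18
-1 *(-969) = 969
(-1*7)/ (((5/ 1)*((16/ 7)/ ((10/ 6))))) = -49/ 48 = -1.02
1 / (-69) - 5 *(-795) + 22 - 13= 3983.99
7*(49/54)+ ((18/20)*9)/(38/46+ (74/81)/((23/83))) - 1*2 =6549778/1036935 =6.32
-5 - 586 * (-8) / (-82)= -62.17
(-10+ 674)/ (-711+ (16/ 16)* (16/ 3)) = -1992/ 2117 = -0.94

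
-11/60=-0.18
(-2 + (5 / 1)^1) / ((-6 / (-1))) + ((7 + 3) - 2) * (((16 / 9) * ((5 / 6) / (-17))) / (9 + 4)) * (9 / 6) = 1669 / 3978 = 0.42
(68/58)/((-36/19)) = -323/522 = -0.62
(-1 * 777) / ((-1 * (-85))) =-777 / 85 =-9.14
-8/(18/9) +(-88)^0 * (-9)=-13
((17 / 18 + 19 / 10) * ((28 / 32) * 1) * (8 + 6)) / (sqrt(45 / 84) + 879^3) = 1104350547328 / 21524844931135966955 -3136 * sqrt(105) / 581170813140671107785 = 0.00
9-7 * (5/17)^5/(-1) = 12800588/1419857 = 9.02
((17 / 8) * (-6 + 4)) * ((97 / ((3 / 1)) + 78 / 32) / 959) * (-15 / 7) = 141865 / 429632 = 0.33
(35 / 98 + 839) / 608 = 11751 / 8512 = 1.38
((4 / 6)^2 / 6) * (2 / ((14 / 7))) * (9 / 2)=1 / 3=0.33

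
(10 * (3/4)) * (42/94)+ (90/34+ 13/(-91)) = 65497/11186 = 5.86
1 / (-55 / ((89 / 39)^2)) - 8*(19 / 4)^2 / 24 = -10193221 / 1338480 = -7.62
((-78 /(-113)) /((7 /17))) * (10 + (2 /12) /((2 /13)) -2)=24089 /1582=15.23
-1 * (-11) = 11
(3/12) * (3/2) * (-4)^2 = 6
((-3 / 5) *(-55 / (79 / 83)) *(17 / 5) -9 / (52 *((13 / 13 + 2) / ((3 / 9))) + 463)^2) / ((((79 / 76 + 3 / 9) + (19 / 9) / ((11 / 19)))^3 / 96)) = 4571415211755803000832 / 51080803816929989375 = 89.49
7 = 7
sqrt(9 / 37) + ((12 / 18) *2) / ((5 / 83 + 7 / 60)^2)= 3 *sqrt(37) / 37 + 33067200 / 776161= 43.10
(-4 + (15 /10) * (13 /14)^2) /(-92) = 1061 /36064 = 0.03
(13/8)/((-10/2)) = -13/40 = -0.32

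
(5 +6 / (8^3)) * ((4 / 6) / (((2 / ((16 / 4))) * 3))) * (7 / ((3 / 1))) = 8981 / 1728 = 5.20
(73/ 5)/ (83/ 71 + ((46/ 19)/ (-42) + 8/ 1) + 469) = 0.03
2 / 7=0.29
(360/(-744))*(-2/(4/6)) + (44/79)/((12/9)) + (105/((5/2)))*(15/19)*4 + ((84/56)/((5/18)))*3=35061321/232655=150.70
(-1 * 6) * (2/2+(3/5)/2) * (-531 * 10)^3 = 1167826069800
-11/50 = -0.22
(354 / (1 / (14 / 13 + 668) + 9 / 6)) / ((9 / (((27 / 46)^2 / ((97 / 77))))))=4801074201 / 670147780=7.16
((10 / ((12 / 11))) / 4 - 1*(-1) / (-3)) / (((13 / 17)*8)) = 799 / 2496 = 0.32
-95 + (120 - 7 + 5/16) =18.31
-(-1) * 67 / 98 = 67 / 98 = 0.68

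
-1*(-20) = 20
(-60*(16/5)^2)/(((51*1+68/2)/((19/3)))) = -19456/425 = -45.78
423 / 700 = 0.60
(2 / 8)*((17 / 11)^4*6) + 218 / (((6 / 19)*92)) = 16.06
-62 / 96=-0.65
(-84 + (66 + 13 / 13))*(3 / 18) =-17 / 6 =-2.83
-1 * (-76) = 76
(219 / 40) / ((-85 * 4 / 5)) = -219 / 2720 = -0.08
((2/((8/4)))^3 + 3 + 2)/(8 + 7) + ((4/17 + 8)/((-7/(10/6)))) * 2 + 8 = 1142/255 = 4.48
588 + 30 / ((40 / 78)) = 1293 / 2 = 646.50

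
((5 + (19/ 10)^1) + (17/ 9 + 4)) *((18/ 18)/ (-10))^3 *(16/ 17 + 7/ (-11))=-21869/ 5610000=-0.00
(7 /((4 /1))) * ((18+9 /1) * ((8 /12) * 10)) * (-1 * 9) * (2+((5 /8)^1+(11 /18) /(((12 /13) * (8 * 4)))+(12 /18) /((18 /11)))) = -2215815 /256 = -8655.53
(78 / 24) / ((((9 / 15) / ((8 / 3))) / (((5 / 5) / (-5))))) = -26 / 9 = -2.89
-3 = -3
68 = 68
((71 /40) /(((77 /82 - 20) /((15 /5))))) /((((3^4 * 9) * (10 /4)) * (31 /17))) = -49487 /588703950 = -0.00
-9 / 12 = -3 / 4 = -0.75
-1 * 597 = -597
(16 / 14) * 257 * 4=8224 / 7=1174.86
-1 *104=-104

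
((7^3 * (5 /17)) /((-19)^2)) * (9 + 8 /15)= 2.66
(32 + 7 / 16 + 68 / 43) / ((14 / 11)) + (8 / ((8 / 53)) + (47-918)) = -791.27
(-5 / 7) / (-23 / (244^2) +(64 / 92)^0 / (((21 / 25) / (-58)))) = 893040 / 86327683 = 0.01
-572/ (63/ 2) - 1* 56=-4672/ 63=-74.16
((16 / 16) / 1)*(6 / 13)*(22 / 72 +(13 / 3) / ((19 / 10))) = 1769 / 1482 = 1.19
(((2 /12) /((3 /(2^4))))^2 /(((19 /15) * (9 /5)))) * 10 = 16000 /4617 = 3.47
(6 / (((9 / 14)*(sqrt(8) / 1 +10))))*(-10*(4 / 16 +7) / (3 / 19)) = -96425 / 207 +19285*sqrt(2) / 207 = -334.07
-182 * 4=-728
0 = 0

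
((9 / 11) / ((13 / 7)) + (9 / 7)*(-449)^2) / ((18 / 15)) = 216217440 / 1001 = 216001.44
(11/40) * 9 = 99/40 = 2.48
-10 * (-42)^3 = 740880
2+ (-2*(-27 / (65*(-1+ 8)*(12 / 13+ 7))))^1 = 2.01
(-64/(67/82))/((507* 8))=-656/33969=-0.02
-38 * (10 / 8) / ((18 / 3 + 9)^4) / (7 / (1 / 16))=-19 / 2268000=-0.00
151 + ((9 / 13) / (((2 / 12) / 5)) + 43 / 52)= 8975 / 52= 172.60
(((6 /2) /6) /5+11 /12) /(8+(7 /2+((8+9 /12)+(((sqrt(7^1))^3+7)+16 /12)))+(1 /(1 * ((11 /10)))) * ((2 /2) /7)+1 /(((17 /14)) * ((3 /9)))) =7822566983 /155306073673- 8779876644 * sqrt(7) /776530368365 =0.02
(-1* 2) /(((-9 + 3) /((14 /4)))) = 7 /6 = 1.17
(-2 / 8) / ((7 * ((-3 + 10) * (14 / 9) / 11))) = -99 / 2744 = -0.04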